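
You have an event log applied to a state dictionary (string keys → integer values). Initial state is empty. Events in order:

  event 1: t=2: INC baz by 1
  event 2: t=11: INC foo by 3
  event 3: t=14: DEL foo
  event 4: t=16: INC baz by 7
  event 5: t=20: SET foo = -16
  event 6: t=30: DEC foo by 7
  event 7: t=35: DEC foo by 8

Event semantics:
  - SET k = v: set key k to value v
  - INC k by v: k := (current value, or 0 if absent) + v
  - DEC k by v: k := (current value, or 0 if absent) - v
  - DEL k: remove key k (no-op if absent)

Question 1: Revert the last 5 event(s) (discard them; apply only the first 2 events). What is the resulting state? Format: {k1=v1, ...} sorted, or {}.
Answer: {baz=1, foo=3}

Derivation:
Keep first 2 events (discard last 5):
  after event 1 (t=2: INC baz by 1): {baz=1}
  after event 2 (t=11: INC foo by 3): {baz=1, foo=3}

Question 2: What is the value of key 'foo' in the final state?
Track key 'foo' through all 7 events:
  event 1 (t=2: INC baz by 1): foo unchanged
  event 2 (t=11: INC foo by 3): foo (absent) -> 3
  event 3 (t=14: DEL foo): foo 3 -> (absent)
  event 4 (t=16: INC baz by 7): foo unchanged
  event 5 (t=20: SET foo = -16): foo (absent) -> -16
  event 6 (t=30: DEC foo by 7): foo -16 -> -23
  event 7 (t=35: DEC foo by 8): foo -23 -> -31
Final: foo = -31

Answer: -31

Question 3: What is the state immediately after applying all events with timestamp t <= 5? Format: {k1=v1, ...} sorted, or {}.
Apply events with t <= 5 (1 events):
  after event 1 (t=2: INC baz by 1): {baz=1}

Answer: {baz=1}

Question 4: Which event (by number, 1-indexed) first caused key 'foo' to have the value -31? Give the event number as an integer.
Looking for first event where foo becomes -31:
  event 2: foo = 3
  event 3: foo = (absent)
  event 5: foo = -16
  event 6: foo = -23
  event 7: foo -23 -> -31  <-- first match

Answer: 7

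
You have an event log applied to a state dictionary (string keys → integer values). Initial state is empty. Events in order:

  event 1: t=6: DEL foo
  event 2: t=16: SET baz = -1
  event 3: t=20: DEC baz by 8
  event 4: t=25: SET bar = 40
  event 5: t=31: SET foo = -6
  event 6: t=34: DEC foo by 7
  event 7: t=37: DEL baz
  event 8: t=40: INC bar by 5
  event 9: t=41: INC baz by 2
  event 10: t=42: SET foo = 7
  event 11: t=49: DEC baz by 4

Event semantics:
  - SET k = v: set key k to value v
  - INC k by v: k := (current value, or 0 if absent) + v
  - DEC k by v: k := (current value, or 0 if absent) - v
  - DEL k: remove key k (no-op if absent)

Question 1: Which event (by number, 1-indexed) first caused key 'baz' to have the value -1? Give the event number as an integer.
Looking for first event where baz becomes -1:
  event 2: baz (absent) -> -1  <-- first match

Answer: 2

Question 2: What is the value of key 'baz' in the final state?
Answer: -2

Derivation:
Track key 'baz' through all 11 events:
  event 1 (t=6: DEL foo): baz unchanged
  event 2 (t=16: SET baz = -1): baz (absent) -> -1
  event 3 (t=20: DEC baz by 8): baz -1 -> -9
  event 4 (t=25: SET bar = 40): baz unchanged
  event 5 (t=31: SET foo = -6): baz unchanged
  event 6 (t=34: DEC foo by 7): baz unchanged
  event 7 (t=37: DEL baz): baz -9 -> (absent)
  event 8 (t=40: INC bar by 5): baz unchanged
  event 9 (t=41: INC baz by 2): baz (absent) -> 2
  event 10 (t=42: SET foo = 7): baz unchanged
  event 11 (t=49: DEC baz by 4): baz 2 -> -2
Final: baz = -2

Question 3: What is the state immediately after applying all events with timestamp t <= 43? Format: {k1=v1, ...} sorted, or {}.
Answer: {bar=45, baz=2, foo=7}

Derivation:
Apply events with t <= 43 (10 events):
  after event 1 (t=6: DEL foo): {}
  after event 2 (t=16: SET baz = -1): {baz=-1}
  after event 3 (t=20: DEC baz by 8): {baz=-9}
  after event 4 (t=25: SET bar = 40): {bar=40, baz=-9}
  after event 5 (t=31: SET foo = -6): {bar=40, baz=-9, foo=-6}
  after event 6 (t=34: DEC foo by 7): {bar=40, baz=-9, foo=-13}
  after event 7 (t=37: DEL baz): {bar=40, foo=-13}
  after event 8 (t=40: INC bar by 5): {bar=45, foo=-13}
  after event 9 (t=41: INC baz by 2): {bar=45, baz=2, foo=-13}
  after event 10 (t=42: SET foo = 7): {bar=45, baz=2, foo=7}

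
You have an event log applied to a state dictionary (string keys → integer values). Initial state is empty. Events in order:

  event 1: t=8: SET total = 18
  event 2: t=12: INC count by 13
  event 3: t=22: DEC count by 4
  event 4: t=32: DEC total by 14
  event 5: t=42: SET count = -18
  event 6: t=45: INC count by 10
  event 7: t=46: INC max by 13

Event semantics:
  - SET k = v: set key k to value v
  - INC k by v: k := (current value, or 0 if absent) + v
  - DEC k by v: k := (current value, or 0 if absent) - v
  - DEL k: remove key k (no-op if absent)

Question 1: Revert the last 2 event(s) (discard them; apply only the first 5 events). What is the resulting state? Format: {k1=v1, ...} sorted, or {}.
Keep first 5 events (discard last 2):
  after event 1 (t=8: SET total = 18): {total=18}
  after event 2 (t=12: INC count by 13): {count=13, total=18}
  after event 3 (t=22: DEC count by 4): {count=9, total=18}
  after event 4 (t=32: DEC total by 14): {count=9, total=4}
  after event 5 (t=42: SET count = -18): {count=-18, total=4}

Answer: {count=-18, total=4}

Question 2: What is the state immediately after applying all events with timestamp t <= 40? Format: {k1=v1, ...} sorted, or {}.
Answer: {count=9, total=4}

Derivation:
Apply events with t <= 40 (4 events):
  after event 1 (t=8: SET total = 18): {total=18}
  after event 2 (t=12: INC count by 13): {count=13, total=18}
  after event 3 (t=22: DEC count by 4): {count=9, total=18}
  after event 4 (t=32: DEC total by 14): {count=9, total=4}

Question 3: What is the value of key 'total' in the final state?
Answer: 4

Derivation:
Track key 'total' through all 7 events:
  event 1 (t=8: SET total = 18): total (absent) -> 18
  event 2 (t=12: INC count by 13): total unchanged
  event 3 (t=22: DEC count by 4): total unchanged
  event 4 (t=32: DEC total by 14): total 18 -> 4
  event 5 (t=42: SET count = -18): total unchanged
  event 6 (t=45: INC count by 10): total unchanged
  event 7 (t=46: INC max by 13): total unchanged
Final: total = 4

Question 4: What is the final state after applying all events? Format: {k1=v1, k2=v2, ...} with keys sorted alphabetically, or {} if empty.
Answer: {count=-8, max=13, total=4}

Derivation:
  after event 1 (t=8: SET total = 18): {total=18}
  after event 2 (t=12: INC count by 13): {count=13, total=18}
  after event 3 (t=22: DEC count by 4): {count=9, total=18}
  after event 4 (t=32: DEC total by 14): {count=9, total=4}
  after event 5 (t=42: SET count = -18): {count=-18, total=4}
  after event 6 (t=45: INC count by 10): {count=-8, total=4}
  after event 7 (t=46: INC max by 13): {count=-8, max=13, total=4}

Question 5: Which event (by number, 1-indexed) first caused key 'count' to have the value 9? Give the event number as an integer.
Answer: 3

Derivation:
Looking for first event where count becomes 9:
  event 2: count = 13
  event 3: count 13 -> 9  <-- first match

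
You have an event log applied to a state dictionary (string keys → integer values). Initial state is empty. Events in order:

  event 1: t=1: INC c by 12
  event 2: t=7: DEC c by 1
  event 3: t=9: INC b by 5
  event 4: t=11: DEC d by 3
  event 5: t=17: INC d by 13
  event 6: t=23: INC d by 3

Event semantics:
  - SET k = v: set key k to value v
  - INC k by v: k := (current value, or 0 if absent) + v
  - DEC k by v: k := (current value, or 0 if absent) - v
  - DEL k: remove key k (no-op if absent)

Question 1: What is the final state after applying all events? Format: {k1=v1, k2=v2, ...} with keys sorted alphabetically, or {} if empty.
  after event 1 (t=1: INC c by 12): {c=12}
  after event 2 (t=7: DEC c by 1): {c=11}
  after event 3 (t=9: INC b by 5): {b=5, c=11}
  after event 4 (t=11: DEC d by 3): {b=5, c=11, d=-3}
  after event 5 (t=17: INC d by 13): {b=5, c=11, d=10}
  after event 6 (t=23: INC d by 3): {b=5, c=11, d=13}

Answer: {b=5, c=11, d=13}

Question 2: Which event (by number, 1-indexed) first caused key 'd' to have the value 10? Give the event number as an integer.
Answer: 5

Derivation:
Looking for first event where d becomes 10:
  event 4: d = -3
  event 5: d -3 -> 10  <-- first match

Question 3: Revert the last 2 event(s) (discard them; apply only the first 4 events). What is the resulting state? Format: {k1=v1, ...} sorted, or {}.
Keep first 4 events (discard last 2):
  after event 1 (t=1: INC c by 12): {c=12}
  after event 2 (t=7: DEC c by 1): {c=11}
  after event 3 (t=9: INC b by 5): {b=5, c=11}
  after event 4 (t=11: DEC d by 3): {b=5, c=11, d=-3}

Answer: {b=5, c=11, d=-3}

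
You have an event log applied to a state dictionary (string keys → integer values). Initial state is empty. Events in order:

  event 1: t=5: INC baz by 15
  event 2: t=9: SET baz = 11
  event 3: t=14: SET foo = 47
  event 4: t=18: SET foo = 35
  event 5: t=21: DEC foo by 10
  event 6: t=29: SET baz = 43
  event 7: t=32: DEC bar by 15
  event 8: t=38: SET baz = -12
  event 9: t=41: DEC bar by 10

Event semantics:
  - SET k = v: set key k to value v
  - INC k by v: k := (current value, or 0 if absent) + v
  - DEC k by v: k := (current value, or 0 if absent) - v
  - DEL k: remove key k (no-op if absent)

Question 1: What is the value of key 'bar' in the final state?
Track key 'bar' through all 9 events:
  event 1 (t=5: INC baz by 15): bar unchanged
  event 2 (t=9: SET baz = 11): bar unchanged
  event 3 (t=14: SET foo = 47): bar unchanged
  event 4 (t=18: SET foo = 35): bar unchanged
  event 5 (t=21: DEC foo by 10): bar unchanged
  event 6 (t=29: SET baz = 43): bar unchanged
  event 7 (t=32: DEC bar by 15): bar (absent) -> -15
  event 8 (t=38: SET baz = -12): bar unchanged
  event 9 (t=41: DEC bar by 10): bar -15 -> -25
Final: bar = -25

Answer: -25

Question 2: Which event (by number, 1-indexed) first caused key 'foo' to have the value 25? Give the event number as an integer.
Looking for first event where foo becomes 25:
  event 3: foo = 47
  event 4: foo = 35
  event 5: foo 35 -> 25  <-- first match

Answer: 5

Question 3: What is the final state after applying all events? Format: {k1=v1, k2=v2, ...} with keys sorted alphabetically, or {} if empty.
Answer: {bar=-25, baz=-12, foo=25}

Derivation:
  after event 1 (t=5: INC baz by 15): {baz=15}
  after event 2 (t=9: SET baz = 11): {baz=11}
  after event 3 (t=14: SET foo = 47): {baz=11, foo=47}
  after event 4 (t=18: SET foo = 35): {baz=11, foo=35}
  after event 5 (t=21: DEC foo by 10): {baz=11, foo=25}
  after event 6 (t=29: SET baz = 43): {baz=43, foo=25}
  after event 7 (t=32: DEC bar by 15): {bar=-15, baz=43, foo=25}
  after event 8 (t=38: SET baz = -12): {bar=-15, baz=-12, foo=25}
  after event 9 (t=41: DEC bar by 10): {bar=-25, baz=-12, foo=25}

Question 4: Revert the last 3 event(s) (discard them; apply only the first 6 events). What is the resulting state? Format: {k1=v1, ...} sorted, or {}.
Keep first 6 events (discard last 3):
  after event 1 (t=5: INC baz by 15): {baz=15}
  after event 2 (t=9: SET baz = 11): {baz=11}
  after event 3 (t=14: SET foo = 47): {baz=11, foo=47}
  after event 4 (t=18: SET foo = 35): {baz=11, foo=35}
  after event 5 (t=21: DEC foo by 10): {baz=11, foo=25}
  after event 6 (t=29: SET baz = 43): {baz=43, foo=25}

Answer: {baz=43, foo=25}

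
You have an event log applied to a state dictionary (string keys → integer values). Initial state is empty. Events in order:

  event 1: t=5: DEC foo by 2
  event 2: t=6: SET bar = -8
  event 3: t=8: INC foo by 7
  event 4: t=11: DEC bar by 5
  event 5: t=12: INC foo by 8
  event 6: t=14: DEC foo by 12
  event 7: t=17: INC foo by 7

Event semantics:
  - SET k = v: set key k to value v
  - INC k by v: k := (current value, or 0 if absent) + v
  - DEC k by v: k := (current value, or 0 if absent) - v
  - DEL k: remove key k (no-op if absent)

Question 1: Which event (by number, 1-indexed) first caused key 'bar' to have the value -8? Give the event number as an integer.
Looking for first event where bar becomes -8:
  event 2: bar (absent) -> -8  <-- first match

Answer: 2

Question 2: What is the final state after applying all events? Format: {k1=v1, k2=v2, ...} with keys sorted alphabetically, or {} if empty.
Answer: {bar=-13, foo=8}

Derivation:
  after event 1 (t=5: DEC foo by 2): {foo=-2}
  after event 2 (t=6: SET bar = -8): {bar=-8, foo=-2}
  after event 3 (t=8: INC foo by 7): {bar=-8, foo=5}
  after event 4 (t=11: DEC bar by 5): {bar=-13, foo=5}
  after event 5 (t=12: INC foo by 8): {bar=-13, foo=13}
  after event 6 (t=14: DEC foo by 12): {bar=-13, foo=1}
  after event 7 (t=17: INC foo by 7): {bar=-13, foo=8}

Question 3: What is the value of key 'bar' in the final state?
Track key 'bar' through all 7 events:
  event 1 (t=5: DEC foo by 2): bar unchanged
  event 2 (t=6: SET bar = -8): bar (absent) -> -8
  event 3 (t=8: INC foo by 7): bar unchanged
  event 4 (t=11: DEC bar by 5): bar -8 -> -13
  event 5 (t=12: INC foo by 8): bar unchanged
  event 6 (t=14: DEC foo by 12): bar unchanged
  event 7 (t=17: INC foo by 7): bar unchanged
Final: bar = -13

Answer: -13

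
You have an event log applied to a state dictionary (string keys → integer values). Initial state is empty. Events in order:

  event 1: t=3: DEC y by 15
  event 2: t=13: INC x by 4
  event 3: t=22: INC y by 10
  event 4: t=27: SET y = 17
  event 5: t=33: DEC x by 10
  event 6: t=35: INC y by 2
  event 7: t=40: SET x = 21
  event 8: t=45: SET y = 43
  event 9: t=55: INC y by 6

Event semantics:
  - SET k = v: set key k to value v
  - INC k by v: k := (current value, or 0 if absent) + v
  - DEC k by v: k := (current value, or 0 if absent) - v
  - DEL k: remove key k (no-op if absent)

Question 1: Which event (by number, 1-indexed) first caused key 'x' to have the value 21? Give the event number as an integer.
Looking for first event where x becomes 21:
  event 2: x = 4
  event 3: x = 4
  event 4: x = 4
  event 5: x = -6
  event 6: x = -6
  event 7: x -6 -> 21  <-- first match

Answer: 7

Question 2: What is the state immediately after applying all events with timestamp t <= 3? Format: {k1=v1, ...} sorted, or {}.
Apply events with t <= 3 (1 events):
  after event 1 (t=3: DEC y by 15): {y=-15}

Answer: {y=-15}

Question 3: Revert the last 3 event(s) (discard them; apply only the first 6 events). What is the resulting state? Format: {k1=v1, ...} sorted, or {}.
Answer: {x=-6, y=19}

Derivation:
Keep first 6 events (discard last 3):
  after event 1 (t=3: DEC y by 15): {y=-15}
  after event 2 (t=13: INC x by 4): {x=4, y=-15}
  after event 3 (t=22: INC y by 10): {x=4, y=-5}
  after event 4 (t=27: SET y = 17): {x=4, y=17}
  after event 5 (t=33: DEC x by 10): {x=-6, y=17}
  after event 6 (t=35: INC y by 2): {x=-6, y=19}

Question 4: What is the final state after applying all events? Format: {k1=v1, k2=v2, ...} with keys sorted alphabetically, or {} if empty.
  after event 1 (t=3: DEC y by 15): {y=-15}
  after event 2 (t=13: INC x by 4): {x=4, y=-15}
  after event 3 (t=22: INC y by 10): {x=4, y=-5}
  after event 4 (t=27: SET y = 17): {x=4, y=17}
  after event 5 (t=33: DEC x by 10): {x=-6, y=17}
  after event 6 (t=35: INC y by 2): {x=-6, y=19}
  after event 7 (t=40: SET x = 21): {x=21, y=19}
  after event 8 (t=45: SET y = 43): {x=21, y=43}
  after event 9 (t=55: INC y by 6): {x=21, y=49}

Answer: {x=21, y=49}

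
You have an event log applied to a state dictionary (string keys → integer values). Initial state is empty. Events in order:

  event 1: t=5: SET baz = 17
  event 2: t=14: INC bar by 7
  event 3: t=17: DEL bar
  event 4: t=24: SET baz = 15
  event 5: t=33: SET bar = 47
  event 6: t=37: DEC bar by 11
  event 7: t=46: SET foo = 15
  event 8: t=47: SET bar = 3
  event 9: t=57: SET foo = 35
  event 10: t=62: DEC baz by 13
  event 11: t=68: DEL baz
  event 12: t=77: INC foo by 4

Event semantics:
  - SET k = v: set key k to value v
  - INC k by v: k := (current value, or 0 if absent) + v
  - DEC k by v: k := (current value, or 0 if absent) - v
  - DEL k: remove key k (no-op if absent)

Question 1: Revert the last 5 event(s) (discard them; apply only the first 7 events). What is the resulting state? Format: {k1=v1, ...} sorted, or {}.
Answer: {bar=36, baz=15, foo=15}

Derivation:
Keep first 7 events (discard last 5):
  after event 1 (t=5: SET baz = 17): {baz=17}
  after event 2 (t=14: INC bar by 7): {bar=7, baz=17}
  after event 3 (t=17: DEL bar): {baz=17}
  after event 4 (t=24: SET baz = 15): {baz=15}
  after event 5 (t=33: SET bar = 47): {bar=47, baz=15}
  after event 6 (t=37: DEC bar by 11): {bar=36, baz=15}
  after event 7 (t=46: SET foo = 15): {bar=36, baz=15, foo=15}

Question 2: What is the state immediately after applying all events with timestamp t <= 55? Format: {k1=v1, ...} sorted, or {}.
Answer: {bar=3, baz=15, foo=15}

Derivation:
Apply events with t <= 55 (8 events):
  after event 1 (t=5: SET baz = 17): {baz=17}
  after event 2 (t=14: INC bar by 7): {bar=7, baz=17}
  after event 3 (t=17: DEL bar): {baz=17}
  after event 4 (t=24: SET baz = 15): {baz=15}
  after event 5 (t=33: SET bar = 47): {bar=47, baz=15}
  after event 6 (t=37: DEC bar by 11): {bar=36, baz=15}
  after event 7 (t=46: SET foo = 15): {bar=36, baz=15, foo=15}
  after event 8 (t=47: SET bar = 3): {bar=3, baz=15, foo=15}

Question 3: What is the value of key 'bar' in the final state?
Track key 'bar' through all 12 events:
  event 1 (t=5: SET baz = 17): bar unchanged
  event 2 (t=14: INC bar by 7): bar (absent) -> 7
  event 3 (t=17: DEL bar): bar 7 -> (absent)
  event 4 (t=24: SET baz = 15): bar unchanged
  event 5 (t=33: SET bar = 47): bar (absent) -> 47
  event 6 (t=37: DEC bar by 11): bar 47 -> 36
  event 7 (t=46: SET foo = 15): bar unchanged
  event 8 (t=47: SET bar = 3): bar 36 -> 3
  event 9 (t=57: SET foo = 35): bar unchanged
  event 10 (t=62: DEC baz by 13): bar unchanged
  event 11 (t=68: DEL baz): bar unchanged
  event 12 (t=77: INC foo by 4): bar unchanged
Final: bar = 3

Answer: 3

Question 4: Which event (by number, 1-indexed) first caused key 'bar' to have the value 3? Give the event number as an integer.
Answer: 8

Derivation:
Looking for first event where bar becomes 3:
  event 2: bar = 7
  event 3: bar = (absent)
  event 5: bar = 47
  event 6: bar = 36
  event 7: bar = 36
  event 8: bar 36 -> 3  <-- first match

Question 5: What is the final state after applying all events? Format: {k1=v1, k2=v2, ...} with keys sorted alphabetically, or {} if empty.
  after event 1 (t=5: SET baz = 17): {baz=17}
  after event 2 (t=14: INC bar by 7): {bar=7, baz=17}
  after event 3 (t=17: DEL bar): {baz=17}
  after event 4 (t=24: SET baz = 15): {baz=15}
  after event 5 (t=33: SET bar = 47): {bar=47, baz=15}
  after event 6 (t=37: DEC bar by 11): {bar=36, baz=15}
  after event 7 (t=46: SET foo = 15): {bar=36, baz=15, foo=15}
  after event 8 (t=47: SET bar = 3): {bar=3, baz=15, foo=15}
  after event 9 (t=57: SET foo = 35): {bar=3, baz=15, foo=35}
  after event 10 (t=62: DEC baz by 13): {bar=3, baz=2, foo=35}
  after event 11 (t=68: DEL baz): {bar=3, foo=35}
  after event 12 (t=77: INC foo by 4): {bar=3, foo=39}

Answer: {bar=3, foo=39}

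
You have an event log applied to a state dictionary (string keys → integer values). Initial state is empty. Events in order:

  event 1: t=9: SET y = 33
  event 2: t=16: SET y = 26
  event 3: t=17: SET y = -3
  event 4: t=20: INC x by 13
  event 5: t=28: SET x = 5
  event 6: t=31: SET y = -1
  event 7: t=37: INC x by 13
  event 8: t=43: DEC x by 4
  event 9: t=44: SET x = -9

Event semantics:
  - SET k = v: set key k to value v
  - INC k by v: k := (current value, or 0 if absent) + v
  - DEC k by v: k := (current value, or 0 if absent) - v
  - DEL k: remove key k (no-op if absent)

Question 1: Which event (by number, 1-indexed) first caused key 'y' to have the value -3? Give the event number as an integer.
Looking for first event where y becomes -3:
  event 1: y = 33
  event 2: y = 26
  event 3: y 26 -> -3  <-- first match

Answer: 3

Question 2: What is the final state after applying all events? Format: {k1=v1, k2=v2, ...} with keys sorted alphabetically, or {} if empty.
Answer: {x=-9, y=-1}

Derivation:
  after event 1 (t=9: SET y = 33): {y=33}
  after event 2 (t=16: SET y = 26): {y=26}
  after event 3 (t=17: SET y = -3): {y=-3}
  after event 4 (t=20: INC x by 13): {x=13, y=-3}
  after event 5 (t=28: SET x = 5): {x=5, y=-3}
  after event 6 (t=31: SET y = -1): {x=5, y=-1}
  after event 7 (t=37: INC x by 13): {x=18, y=-1}
  after event 8 (t=43: DEC x by 4): {x=14, y=-1}
  after event 9 (t=44: SET x = -9): {x=-9, y=-1}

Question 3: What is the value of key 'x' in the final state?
Track key 'x' through all 9 events:
  event 1 (t=9: SET y = 33): x unchanged
  event 2 (t=16: SET y = 26): x unchanged
  event 3 (t=17: SET y = -3): x unchanged
  event 4 (t=20: INC x by 13): x (absent) -> 13
  event 5 (t=28: SET x = 5): x 13 -> 5
  event 6 (t=31: SET y = -1): x unchanged
  event 7 (t=37: INC x by 13): x 5 -> 18
  event 8 (t=43: DEC x by 4): x 18 -> 14
  event 9 (t=44: SET x = -9): x 14 -> -9
Final: x = -9

Answer: -9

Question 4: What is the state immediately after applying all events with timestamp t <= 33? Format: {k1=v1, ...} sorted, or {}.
Apply events with t <= 33 (6 events):
  after event 1 (t=9: SET y = 33): {y=33}
  after event 2 (t=16: SET y = 26): {y=26}
  after event 3 (t=17: SET y = -3): {y=-3}
  after event 4 (t=20: INC x by 13): {x=13, y=-3}
  after event 5 (t=28: SET x = 5): {x=5, y=-3}
  after event 6 (t=31: SET y = -1): {x=5, y=-1}

Answer: {x=5, y=-1}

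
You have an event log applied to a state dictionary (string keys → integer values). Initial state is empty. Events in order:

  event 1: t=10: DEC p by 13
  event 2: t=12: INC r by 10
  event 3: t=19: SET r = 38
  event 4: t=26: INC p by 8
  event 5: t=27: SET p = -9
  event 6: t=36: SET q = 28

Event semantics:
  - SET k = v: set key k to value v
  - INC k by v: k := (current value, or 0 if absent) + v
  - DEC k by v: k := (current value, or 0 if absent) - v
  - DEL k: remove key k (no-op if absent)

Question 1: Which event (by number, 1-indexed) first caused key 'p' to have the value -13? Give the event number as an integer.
Answer: 1

Derivation:
Looking for first event where p becomes -13:
  event 1: p (absent) -> -13  <-- first match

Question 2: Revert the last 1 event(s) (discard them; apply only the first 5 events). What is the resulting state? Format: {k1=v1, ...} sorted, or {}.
Answer: {p=-9, r=38}

Derivation:
Keep first 5 events (discard last 1):
  after event 1 (t=10: DEC p by 13): {p=-13}
  after event 2 (t=12: INC r by 10): {p=-13, r=10}
  after event 3 (t=19: SET r = 38): {p=-13, r=38}
  after event 4 (t=26: INC p by 8): {p=-5, r=38}
  after event 5 (t=27: SET p = -9): {p=-9, r=38}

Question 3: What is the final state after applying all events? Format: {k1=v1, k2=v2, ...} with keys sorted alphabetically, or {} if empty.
  after event 1 (t=10: DEC p by 13): {p=-13}
  after event 2 (t=12: INC r by 10): {p=-13, r=10}
  after event 3 (t=19: SET r = 38): {p=-13, r=38}
  after event 4 (t=26: INC p by 8): {p=-5, r=38}
  after event 5 (t=27: SET p = -9): {p=-9, r=38}
  after event 6 (t=36: SET q = 28): {p=-9, q=28, r=38}

Answer: {p=-9, q=28, r=38}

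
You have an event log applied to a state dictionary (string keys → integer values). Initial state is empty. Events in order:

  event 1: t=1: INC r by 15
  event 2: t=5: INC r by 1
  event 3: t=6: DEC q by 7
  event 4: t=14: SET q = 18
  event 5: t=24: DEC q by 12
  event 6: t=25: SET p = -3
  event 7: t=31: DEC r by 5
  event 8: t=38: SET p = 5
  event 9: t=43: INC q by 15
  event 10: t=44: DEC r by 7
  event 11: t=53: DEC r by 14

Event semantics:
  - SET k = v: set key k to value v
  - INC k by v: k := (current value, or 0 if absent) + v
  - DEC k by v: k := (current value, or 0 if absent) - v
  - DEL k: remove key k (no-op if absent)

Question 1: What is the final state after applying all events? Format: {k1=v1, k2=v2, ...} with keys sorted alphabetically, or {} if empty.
Answer: {p=5, q=21, r=-10}

Derivation:
  after event 1 (t=1: INC r by 15): {r=15}
  after event 2 (t=5: INC r by 1): {r=16}
  after event 3 (t=6: DEC q by 7): {q=-7, r=16}
  after event 4 (t=14: SET q = 18): {q=18, r=16}
  after event 5 (t=24: DEC q by 12): {q=6, r=16}
  after event 6 (t=25: SET p = -3): {p=-3, q=6, r=16}
  after event 7 (t=31: DEC r by 5): {p=-3, q=6, r=11}
  after event 8 (t=38: SET p = 5): {p=5, q=6, r=11}
  after event 9 (t=43: INC q by 15): {p=5, q=21, r=11}
  after event 10 (t=44: DEC r by 7): {p=5, q=21, r=4}
  after event 11 (t=53: DEC r by 14): {p=5, q=21, r=-10}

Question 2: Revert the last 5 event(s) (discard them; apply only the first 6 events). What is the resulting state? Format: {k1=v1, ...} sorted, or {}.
Answer: {p=-3, q=6, r=16}

Derivation:
Keep first 6 events (discard last 5):
  after event 1 (t=1: INC r by 15): {r=15}
  after event 2 (t=5: INC r by 1): {r=16}
  after event 3 (t=6: DEC q by 7): {q=-7, r=16}
  after event 4 (t=14: SET q = 18): {q=18, r=16}
  after event 5 (t=24: DEC q by 12): {q=6, r=16}
  after event 6 (t=25: SET p = -3): {p=-3, q=6, r=16}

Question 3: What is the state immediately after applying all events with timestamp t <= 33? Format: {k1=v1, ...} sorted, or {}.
Apply events with t <= 33 (7 events):
  after event 1 (t=1: INC r by 15): {r=15}
  after event 2 (t=5: INC r by 1): {r=16}
  after event 3 (t=6: DEC q by 7): {q=-7, r=16}
  after event 4 (t=14: SET q = 18): {q=18, r=16}
  after event 5 (t=24: DEC q by 12): {q=6, r=16}
  after event 6 (t=25: SET p = -3): {p=-3, q=6, r=16}
  after event 7 (t=31: DEC r by 5): {p=-3, q=6, r=11}

Answer: {p=-3, q=6, r=11}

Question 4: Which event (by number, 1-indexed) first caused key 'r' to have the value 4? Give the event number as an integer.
Answer: 10

Derivation:
Looking for first event where r becomes 4:
  event 1: r = 15
  event 2: r = 16
  event 3: r = 16
  event 4: r = 16
  event 5: r = 16
  event 6: r = 16
  event 7: r = 11
  event 8: r = 11
  event 9: r = 11
  event 10: r 11 -> 4  <-- first match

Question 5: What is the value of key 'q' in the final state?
Answer: 21

Derivation:
Track key 'q' through all 11 events:
  event 1 (t=1: INC r by 15): q unchanged
  event 2 (t=5: INC r by 1): q unchanged
  event 3 (t=6: DEC q by 7): q (absent) -> -7
  event 4 (t=14: SET q = 18): q -7 -> 18
  event 5 (t=24: DEC q by 12): q 18 -> 6
  event 6 (t=25: SET p = -3): q unchanged
  event 7 (t=31: DEC r by 5): q unchanged
  event 8 (t=38: SET p = 5): q unchanged
  event 9 (t=43: INC q by 15): q 6 -> 21
  event 10 (t=44: DEC r by 7): q unchanged
  event 11 (t=53: DEC r by 14): q unchanged
Final: q = 21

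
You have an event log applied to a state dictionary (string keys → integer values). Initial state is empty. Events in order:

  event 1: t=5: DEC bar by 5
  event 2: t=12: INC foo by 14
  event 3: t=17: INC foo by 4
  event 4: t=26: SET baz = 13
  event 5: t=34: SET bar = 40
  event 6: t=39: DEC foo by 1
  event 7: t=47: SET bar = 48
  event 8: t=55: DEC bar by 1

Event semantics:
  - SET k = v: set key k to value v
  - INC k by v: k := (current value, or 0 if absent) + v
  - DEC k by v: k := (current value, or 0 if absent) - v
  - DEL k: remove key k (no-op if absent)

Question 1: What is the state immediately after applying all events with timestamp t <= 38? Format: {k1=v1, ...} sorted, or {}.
Apply events with t <= 38 (5 events):
  after event 1 (t=5: DEC bar by 5): {bar=-5}
  after event 2 (t=12: INC foo by 14): {bar=-5, foo=14}
  after event 3 (t=17: INC foo by 4): {bar=-5, foo=18}
  after event 4 (t=26: SET baz = 13): {bar=-5, baz=13, foo=18}
  after event 5 (t=34: SET bar = 40): {bar=40, baz=13, foo=18}

Answer: {bar=40, baz=13, foo=18}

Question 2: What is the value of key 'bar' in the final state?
Answer: 47

Derivation:
Track key 'bar' through all 8 events:
  event 1 (t=5: DEC bar by 5): bar (absent) -> -5
  event 2 (t=12: INC foo by 14): bar unchanged
  event 3 (t=17: INC foo by 4): bar unchanged
  event 4 (t=26: SET baz = 13): bar unchanged
  event 5 (t=34: SET bar = 40): bar -5 -> 40
  event 6 (t=39: DEC foo by 1): bar unchanged
  event 7 (t=47: SET bar = 48): bar 40 -> 48
  event 8 (t=55: DEC bar by 1): bar 48 -> 47
Final: bar = 47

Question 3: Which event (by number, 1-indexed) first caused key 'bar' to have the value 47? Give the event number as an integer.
Looking for first event where bar becomes 47:
  event 1: bar = -5
  event 2: bar = -5
  event 3: bar = -5
  event 4: bar = -5
  event 5: bar = 40
  event 6: bar = 40
  event 7: bar = 48
  event 8: bar 48 -> 47  <-- first match

Answer: 8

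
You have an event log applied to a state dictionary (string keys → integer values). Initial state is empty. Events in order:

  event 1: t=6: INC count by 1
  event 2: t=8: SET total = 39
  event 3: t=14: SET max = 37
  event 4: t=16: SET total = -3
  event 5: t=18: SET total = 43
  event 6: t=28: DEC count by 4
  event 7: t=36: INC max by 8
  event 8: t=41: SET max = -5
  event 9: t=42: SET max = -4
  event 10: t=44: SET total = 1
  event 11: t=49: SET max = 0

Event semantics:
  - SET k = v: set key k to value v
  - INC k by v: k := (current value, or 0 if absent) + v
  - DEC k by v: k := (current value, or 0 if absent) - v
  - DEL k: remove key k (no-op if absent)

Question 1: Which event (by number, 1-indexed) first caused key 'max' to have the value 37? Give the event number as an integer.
Looking for first event where max becomes 37:
  event 3: max (absent) -> 37  <-- first match

Answer: 3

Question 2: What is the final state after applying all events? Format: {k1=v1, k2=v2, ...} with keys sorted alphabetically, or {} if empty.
Answer: {count=-3, max=0, total=1}

Derivation:
  after event 1 (t=6: INC count by 1): {count=1}
  after event 2 (t=8: SET total = 39): {count=1, total=39}
  after event 3 (t=14: SET max = 37): {count=1, max=37, total=39}
  after event 4 (t=16: SET total = -3): {count=1, max=37, total=-3}
  after event 5 (t=18: SET total = 43): {count=1, max=37, total=43}
  after event 6 (t=28: DEC count by 4): {count=-3, max=37, total=43}
  after event 7 (t=36: INC max by 8): {count=-3, max=45, total=43}
  after event 8 (t=41: SET max = -5): {count=-3, max=-5, total=43}
  after event 9 (t=42: SET max = -4): {count=-3, max=-4, total=43}
  after event 10 (t=44: SET total = 1): {count=-3, max=-4, total=1}
  after event 11 (t=49: SET max = 0): {count=-3, max=0, total=1}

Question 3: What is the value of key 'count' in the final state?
Answer: -3

Derivation:
Track key 'count' through all 11 events:
  event 1 (t=6: INC count by 1): count (absent) -> 1
  event 2 (t=8: SET total = 39): count unchanged
  event 3 (t=14: SET max = 37): count unchanged
  event 4 (t=16: SET total = -3): count unchanged
  event 5 (t=18: SET total = 43): count unchanged
  event 6 (t=28: DEC count by 4): count 1 -> -3
  event 7 (t=36: INC max by 8): count unchanged
  event 8 (t=41: SET max = -5): count unchanged
  event 9 (t=42: SET max = -4): count unchanged
  event 10 (t=44: SET total = 1): count unchanged
  event 11 (t=49: SET max = 0): count unchanged
Final: count = -3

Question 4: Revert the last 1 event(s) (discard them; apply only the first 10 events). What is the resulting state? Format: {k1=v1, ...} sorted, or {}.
Answer: {count=-3, max=-4, total=1}

Derivation:
Keep first 10 events (discard last 1):
  after event 1 (t=6: INC count by 1): {count=1}
  after event 2 (t=8: SET total = 39): {count=1, total=39}
  after event 3 (t=14: SET max = 37): {count=1, max=37, total=39}
  after event 4 (t=16: SET total = -3): {count=1, max=37, total=-3}
  after event 5 (t=18: SET total = 43): {count=1, max=37, total=43}
  after event 6 (t=28: DEC count by 4): {count=-3, max=37, total=43}
  after event 7 (t=36: INC max by 8): {count=-3, max=45, total=43}
  after event 8 (t=41: SET max = -5): {count=-3, max=-5, total=43}
  after event 9 (t=42: SET max = -4): {count=-3, max=-4, total=43}
  after event 10 (t=44: SET total = 1): {count=-3, max=-4, total=1}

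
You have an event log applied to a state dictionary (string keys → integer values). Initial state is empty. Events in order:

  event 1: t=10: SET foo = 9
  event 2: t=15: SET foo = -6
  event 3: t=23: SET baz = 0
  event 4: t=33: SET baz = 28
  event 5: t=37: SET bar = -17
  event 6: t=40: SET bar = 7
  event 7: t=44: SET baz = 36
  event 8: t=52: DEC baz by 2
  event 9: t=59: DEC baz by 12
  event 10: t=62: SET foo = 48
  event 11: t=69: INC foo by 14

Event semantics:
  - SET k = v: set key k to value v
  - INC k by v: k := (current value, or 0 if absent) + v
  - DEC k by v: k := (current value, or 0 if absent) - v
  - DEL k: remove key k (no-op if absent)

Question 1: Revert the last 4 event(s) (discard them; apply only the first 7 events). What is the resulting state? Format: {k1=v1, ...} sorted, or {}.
Keep first 7 events (discard last 4):
  after event 1 (t=10: SET foo = 9): {foo=9}
  after event 2 (t=15: SET foo = -6): {foo=-6}
  after event 3 (t=23: SET baz = 0): {baz=0, foo=-6}
  after event 4 (t=33: SET baz = 28): {baz=28, foo=-6}
  after event 5 (t=37: SET bar = -17): {bar=-17, baz=28, foo=-6}
  after event 6 (t=40: SET bar = 7): {bar=7, baz=28, foo=-6}
  after event 7 (t=44: SET baz = 36): {bar=7, baz=36, foo=-6}

Answer: {bar=7, baz=36, foo=-6}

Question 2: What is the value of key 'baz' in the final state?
Answer: 22

Derivation:
Track key 'baz' through all 11 events:
  event 1 (t=10: SET foo = 9): baz unchanged
  event 2 (t=15: SET foo = -6): baz unchanged
  event 3 (t=23: SET baz = 0): baz (absent) -> 0
  event 4 (t=33: SET baz = 28): baz 0 -> 28
  event 5 (t=37: SET bar = -17): baz unchanged
  event 6 (t=40: SET bar = 7): baz unchanged
  event 7 (t=44: SET baz = 36): baz 28 -> 36
  event 8 (t=52: DEC baz by 2): baz 36 -> 34
  event 9 (t=59: DEC baz by 12): baz 34 -> 22
  event 10 (t=62: SET foo = 48): baz unchanged
  event 11 (t=69: INC foo by 14): baz unchanged
Final: baz = 22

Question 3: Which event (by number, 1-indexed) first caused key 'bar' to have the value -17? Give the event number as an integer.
Answer: 5

Derivation:
Looking for first event where bar becomes -17:
  event 5: bar (absent) -> -17  <-- first match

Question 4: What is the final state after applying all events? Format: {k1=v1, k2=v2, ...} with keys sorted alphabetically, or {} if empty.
Answer: {bar=7, baz=22, foo=62}

Derivation:
  after event 1 (t=10: SET foo = 9): {foo=9}
  after event 2 (t=15: SET foo = -6): {foo=-6}
  after event 3 (t=23: SET baz = 0): {baz=0, foo=-6}
  after event 4 (t=33: SET baz = 28): {baz=28, foo=-6}
  after event 5 (t=37: SET bar = -17): {bar=-17, baz=28, foo=-6}
  after event 6 (t=40: SET bar = 7): {bar=7, baz=28, foo=-6}
  after event 7 (t=44: SET baz = 36): {bar=7, baz=36, foo=-6}
  after event 8 (t=52: DEC baz by 2): {bar=7, baz=34, foo=-6}
  after event 9 (t=59: DEC baz by 12): {bar=7, baz=22, foo=-6}
  after event 10 (t=62: SET foo = 48): {bar=7, baz=22, foo=48}
  after event 11 (t=69: INC foo by 14): {bar=7, baz=22, foo=62}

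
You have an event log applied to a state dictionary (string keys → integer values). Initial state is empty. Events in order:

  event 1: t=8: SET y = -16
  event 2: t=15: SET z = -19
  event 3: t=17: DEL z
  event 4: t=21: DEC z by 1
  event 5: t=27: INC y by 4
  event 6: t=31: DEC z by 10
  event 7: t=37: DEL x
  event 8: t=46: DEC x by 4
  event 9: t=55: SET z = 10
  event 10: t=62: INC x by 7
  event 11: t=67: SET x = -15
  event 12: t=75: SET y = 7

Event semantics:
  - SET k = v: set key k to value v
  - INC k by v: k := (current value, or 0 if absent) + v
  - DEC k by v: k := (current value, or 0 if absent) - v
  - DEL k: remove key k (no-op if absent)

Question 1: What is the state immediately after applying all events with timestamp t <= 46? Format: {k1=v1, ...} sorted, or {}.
Answer: {x=-4, y=-12, z=-11}

Derivation:
Apply events with t <= 46 (8 events):
  after event 1 (t=8: SET y = -16): {y=-16}
  after event 2 (t=15: SET z = -19): {y=-16, z=-19}
  after event 3 (t=17: DEL z): {y=-16}
  after event 4 (t=21: DEC z by 1): {y=-16, z=-1}
  after event 5 (t=27: INC y by 4): {y=-12, z=-1}
  after event 6 (t=31: DEC z by 10): {y=-12, z=-11}
  after event 7 (t=37: DEL x): {y=-12, z=-11}
  after event 8 (t=46: DEC x by 4): {x=-4, y=-12, z=-11}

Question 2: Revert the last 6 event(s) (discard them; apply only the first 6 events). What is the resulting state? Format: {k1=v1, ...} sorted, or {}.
Keep first 6 events (discard last 6):
  after event 1 (t=8: SET y = -16): {y=-16}
  after event 2 (t=15: SET z = -19): {y=-16, z=-19}
  after event 3 (t=17: DEL z): {y=-16}
  after event 4 (t=21: DEC z by 1): {y=-16, z=-1}
  after event 5 (t=27: INC y by 4): {y=-12, z=-1}
  after event 6 (t=31: DEC z by 10): {y=-12, z=-11}

Answer: {y=-12, z=-11}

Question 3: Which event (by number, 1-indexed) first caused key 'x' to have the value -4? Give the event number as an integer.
Answer: 8

Derivation:
Looking for first event where x becomes -4:
  event 8: x (absent) -> -4  <-- first match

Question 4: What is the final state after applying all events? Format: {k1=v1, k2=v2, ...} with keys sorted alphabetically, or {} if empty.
Answer: {x=-15, y=7, z=10}

Derivation:
  after event 1 (t=8: SET y = -16): {y=-16}
  after event 2 (t=15: SET z = -19): {y=-16, z=-19}
  after event 3 (t=17: DEL z): {y=-16}
  after event 4 (t=21: DEC z by 1): {y=-16, z=-1}
  after event 5 (t=27: INC y by 4): {y=-12, z=-1}
  after event 6 (t=31: DEC z by 10): {y=-12, z=-11}
  after event 7 (t=37: DEL x): {y=-12, z=-11}
  after event 8 (t=46: DEC x by 4): {x=-4, y=-12, z=-11}
  after event 9 (t=55: SET z = 10): {x=-4, y=-12, z=10}
  after event 10 (t=62: INC x by 7): {x=3, y=-12, z=10}
  after event 11 (t=67: SET x = -15): {x=-15, y=-12, z=10}
  after event 12 (t=75: SET y = 7): {x=-15, y=7, z=10}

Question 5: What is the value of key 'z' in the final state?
Track key 'z' through all 12 events:
  event 1 (t=8: SET y = -16): z unchanged
  event 2 (t=15: SET z = -19): z (absent) -> -19
  event 3 (t=17: DEL z): z -19 -> (absent)
  event 4 (t=21: DEC z by 1): z (absent) -> -1
  event 5 (t=27: INC y by 4): z unchanged
  event 6 (t=31: DEC z by 10): z -1 -> -11
  event 7 (t=37: DEL x): z unchanged
  event 8 (t=46: DEC x by 4): z unchanged
  event 9 (t=55: SET z = 10): z -11 -> 10
  event 10 (t=62: INC x by 7): z unchanged
  event 11 (t=67: SET x = -15): z unchanged
  event 12 (t=75: SET y = 7): z unchanged
Final: z = 10

Answer: 10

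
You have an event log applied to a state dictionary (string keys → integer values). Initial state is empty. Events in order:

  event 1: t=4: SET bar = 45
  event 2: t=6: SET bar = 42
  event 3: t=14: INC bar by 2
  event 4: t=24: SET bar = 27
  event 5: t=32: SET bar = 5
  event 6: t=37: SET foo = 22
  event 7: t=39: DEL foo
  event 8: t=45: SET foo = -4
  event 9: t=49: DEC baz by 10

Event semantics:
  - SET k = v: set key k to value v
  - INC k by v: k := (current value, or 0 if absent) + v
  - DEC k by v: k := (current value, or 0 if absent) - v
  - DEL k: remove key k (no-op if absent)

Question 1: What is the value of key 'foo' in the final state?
Track key 'foo' through all 9 events:
  event 1 (t=4: SET bar = 45): foo unchanged
  event 2 (t=6: SET bar = 42): foo unchanged
  event 3 (t=14: INC bar by 2): foo unchanged
  event 4 (t=24: SET bar = 27): foo unchanged
  event 5 (t=32: SET bar = 5): foo unchanged
  event 6 (t=37: SET foo = 22): foo (absent) -> 22
  event 7 (t=39: DEL foo): foo 22 -> (absent)
  event 8 (t=45: SET foo = -4): foo (absent) -> -4
  event 9 (t=49: DEC baz by 10): foo unchanged
Final: foo = -4

Answer: -4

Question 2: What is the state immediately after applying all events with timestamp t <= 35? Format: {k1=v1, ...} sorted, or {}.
Apply events with t <= 35 (5 events):
  after event 1 (t=4: SET bar = 45): {bar=45}
  after event 2 (t=6: SET bar = 42): {bar=42}
  after event 3 (t=14: INC bar by 2): {bar=44}
  after event 4 (t=24: SET bar = 27): {bar=27}
  after event 5 (t=32: SET bar = 5): {bar=5}

Answer: {bar=5}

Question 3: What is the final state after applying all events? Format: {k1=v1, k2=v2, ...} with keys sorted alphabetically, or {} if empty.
Answer: {bar=5, baz=-10, foo=-4}

Derivation:
  after event 1 (t=4: SET bar = 45): {bar=45}
  after event 2 (t=6: SET bar = 42): {bar=42}
  after event 3 (t=14: INC bar by 2): {bar=44}
  after event 4 (t=24: SET bar = 27): {bar=27}
  after event 5 (t=32: SET bar = 5): {bar=5}
  after event 6 (t=37: SET foo = 22): {bar=5, foo=22}
  after event 7 (t=39: DEL foo): {bar=5}
  after event 8 (t=45: SET foo = -4): {bar=5, foo=-4}
  after event 9 (t=49: DEC baz by 10): {bar=5, baz=-10, foo=-4}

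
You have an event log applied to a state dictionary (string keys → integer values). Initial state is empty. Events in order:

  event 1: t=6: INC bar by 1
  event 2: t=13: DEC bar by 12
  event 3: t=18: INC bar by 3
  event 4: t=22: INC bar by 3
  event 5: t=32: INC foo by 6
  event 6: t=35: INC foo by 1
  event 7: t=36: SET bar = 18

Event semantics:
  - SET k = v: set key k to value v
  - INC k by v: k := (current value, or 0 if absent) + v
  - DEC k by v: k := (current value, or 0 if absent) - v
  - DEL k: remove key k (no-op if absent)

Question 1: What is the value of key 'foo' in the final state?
Answer: 7

Derivation:
Track key 'foo' through all 7 events:
  event 1 (t=6: INC bar by 1): foo unchanged
  event 2 (t=13: DEC bar by 12): foo unchanged
  event 3 (t=18: INC bar by 3): foo unchanged
  event 4 (t=22: INC bar by 3): foo unchanged
  event 5 (t=32: INC foo by 6): foo (absent) -> 6
  event 6 (t=35: INC foo by 1): foo 6 -> 7
  event 7 (t=36: SET bar = 18): foo unchanged
Final: foo = 7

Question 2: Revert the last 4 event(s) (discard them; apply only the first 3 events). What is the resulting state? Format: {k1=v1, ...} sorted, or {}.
Answer: {bar=-8}

Derivation:
Keep first 3 events (discard last 4):
  after event 1 (t=6: INC bar by 1): {bar=1}
  after event 2 (t=13: DEC bar by 12): {bar=-11}
  after event 3 (t=18: INC bar by 3): {bar=-8}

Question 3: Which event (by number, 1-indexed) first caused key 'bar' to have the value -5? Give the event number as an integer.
Answer: 4

Derivation:
Looking for first event where bar becomes -5:
  event 1: bar = 1
  event 2: bar = -11
  event 3: bar = -8
  event 4: bar -8 -> -5  <-- first match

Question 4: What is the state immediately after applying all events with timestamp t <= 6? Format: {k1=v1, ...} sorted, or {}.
Answer: {bar=1}

Derivation:
Apply events with t <= 6 (1 events):
  after event 1 (t=6: INC bar by 1): {bar=1}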